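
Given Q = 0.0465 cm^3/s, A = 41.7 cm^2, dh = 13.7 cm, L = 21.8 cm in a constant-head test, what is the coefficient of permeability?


Compute hydraulic gradient:
i = dh / L = 13.7 / 21.8 = 0.62844
Then apply Darcy's law:
k = Q / (A * i)
k = 0.0465 / (41.7 * 0.62844)
k = 0.0465 / 26.206
k = 0.001774 cm/s


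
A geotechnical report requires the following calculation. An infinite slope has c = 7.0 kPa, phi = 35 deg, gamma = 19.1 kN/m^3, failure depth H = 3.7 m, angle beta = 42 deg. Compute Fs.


Result: 0.977

Derivation:
Using Fs = c / (gamma*H*sin(beta)*cos(beta)) + tan(phi)/tan(beta)
Cohesion contribution = 7.0 / (19.1*3.7*sin(42)*cos(42))
Cohesion contribution = 0.199195
Friction contribution = tan(35)/tan(42) = 0.777659
Fs = 0.199195 + 0.777659
Fs = 0.977


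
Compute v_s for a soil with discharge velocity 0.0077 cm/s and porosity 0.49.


Result: 0.01571 cm/s

Derivation:
Using v_s = v_d / n
v_s = 0.0077 / 0.49
v_s = 0.01571 cm/s


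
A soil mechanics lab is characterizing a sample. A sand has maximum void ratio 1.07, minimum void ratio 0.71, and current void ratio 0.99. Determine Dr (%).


Using Dr = (e_max - e) / (e_max - e_min) * 100
e_max - e = 1.07 - 0.99 = 0.08
e_max - e_min = 1.07 - 0.71 = 0.36
Dr = 0.08 / 0.36 * 100
Dr = 22.22 %


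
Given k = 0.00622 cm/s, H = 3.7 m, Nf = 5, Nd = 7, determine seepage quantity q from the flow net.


Convert k to m/s for unit consistency with H:
k = 0.00622 cm/s = 0.00622 / 100 m/s = 6.22e-05 m/s
Using q = k * H * Nf / Nd
Nf / Nd = 5 / 7 = 0.7143
q = 6.22e-05 * 3.7 * 0.7143
q = 0.0001644 m^3/s per m


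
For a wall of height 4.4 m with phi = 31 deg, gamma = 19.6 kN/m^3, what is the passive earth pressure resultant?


Result: 592.72 kN/m

Derivation:
Compute passive earth pressure coefficient:
Kp = tan^2(45 + phi/2) = tan^2(60.5) = 3.124035
Compute passive force:
Pp = 0.5 * Kp * gamma * H^2
Pp = 0.5 * 3.124035 * 19.6 * 4.4^2
Pp = 592.72 kN/m


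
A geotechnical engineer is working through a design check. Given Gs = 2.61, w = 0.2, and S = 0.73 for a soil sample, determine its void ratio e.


Result: 0.7151

Derivation:
Using the relation e = Gs * w / S
e = 2.61 * 0.2 / 0.73
e = 0.7151


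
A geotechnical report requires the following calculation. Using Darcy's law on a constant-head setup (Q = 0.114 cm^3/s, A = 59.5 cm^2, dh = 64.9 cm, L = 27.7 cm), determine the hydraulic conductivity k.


Result: 0.000818 cm/s

Derivation:
Compute hydraulic gradient:
i = dh / L = 64.9 / 27.7 = 2.34296
Then apply Darcy's law:
k = Q / (A * i)
k = 0.114 / (59.5 * 2.34296)
k = 0.114 / 139.406
k = 0.000818 cm/s


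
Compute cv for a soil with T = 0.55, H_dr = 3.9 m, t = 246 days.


Using cv = T * H_dr^2 / t
H_dr^2 = 3.9^2 = 15.21
cv = 0.55 * 15.21 / 246
cv = 0.03401 m^2/day


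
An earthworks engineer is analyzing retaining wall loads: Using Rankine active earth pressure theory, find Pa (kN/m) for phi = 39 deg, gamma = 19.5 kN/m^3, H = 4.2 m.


Compute active earth pressure coefficient:
Ka = tan^2(45 - phi/2) = tan^2(25.5) = 0.227506
Compute active force:
Pa = 0.5 * Ka * gamma * H^2
Pa = 0.5 * 0.227506 * 19.5 * 4.2^2
Pa = 39.13 kN/m


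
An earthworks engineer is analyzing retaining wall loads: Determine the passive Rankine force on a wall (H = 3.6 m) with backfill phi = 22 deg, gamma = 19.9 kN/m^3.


Compute passive earth pressure coefficient:
Kp = tan^2(45 + phi/2) = tan^2(56.0) = 2.197987
Compute passive force:
Pp = 0.5 * Kp * gamma * H^2
Pp = 0.5 * 2.197987 * 19.9 * 3.6^2
Pp = 283.43 kN/m


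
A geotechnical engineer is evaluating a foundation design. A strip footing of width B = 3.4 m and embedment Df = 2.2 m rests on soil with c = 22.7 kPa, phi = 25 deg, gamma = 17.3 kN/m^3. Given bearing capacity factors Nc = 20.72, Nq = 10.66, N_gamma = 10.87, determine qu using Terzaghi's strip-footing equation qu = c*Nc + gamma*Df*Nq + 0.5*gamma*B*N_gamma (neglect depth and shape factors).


Result: 1195.75 kPa

Derivation:
Compute qu = c*Nc + gamma*Df*Nq + 0.5*gamma*B*N_gamma
Term 1: 22.7 * 20.72 = 470.344
Term 2: 17.3 * 2.2 * 10.66 = 405.7196
Term 3: 0.5 * 17.3 * 3.4 * 10.87 = 319.6867
qu = 470.344 + 405.7196 + 319.6867
qu = 1195.75 kPa


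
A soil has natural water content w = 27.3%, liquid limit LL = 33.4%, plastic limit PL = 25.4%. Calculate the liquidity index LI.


First compute the plasticity index:
PI = LL - PL = 33.4 - 25.4 = 8.0
Then compute the liquidity index:
LI = (w - PL) / PI
LI = (27.3 - 25.4) / 8.0
LI = 0.238


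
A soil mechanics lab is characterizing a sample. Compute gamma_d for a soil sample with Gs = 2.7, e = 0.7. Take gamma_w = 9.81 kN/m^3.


Using gamma_d = Gs * gamma_w / (1 + e)
gamma_d = 2.7 * 9.81 / (1 + 0.7)
gamma_d = 2.7 * 9.81 / 1.7
gamma_d = 15.581 kN/m^3


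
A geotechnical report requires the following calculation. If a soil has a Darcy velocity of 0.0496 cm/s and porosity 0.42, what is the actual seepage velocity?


Result: 0.1181 cm/s

Derivation:
Using v_s = v_d / n
v_s = 0.0496 / 0.42
v_s = 0.1181 cm/s


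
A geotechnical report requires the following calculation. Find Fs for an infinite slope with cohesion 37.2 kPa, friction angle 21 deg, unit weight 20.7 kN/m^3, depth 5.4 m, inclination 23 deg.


Result: 1.83

Derivation:
Using Fs = c / (gamma*H*sin(beta)*cos(beta)) + tan(phi)/tan(beta)
Cohesion contribution = 37.2 / (20.7*5.4*sin(23)*cos(23))
Cohesion contribution = 0.925283
Friction contribution = tan(21)/tan(23) = 0.904327
Fs = 0.925283 + 0.904327
Fs = 1.83


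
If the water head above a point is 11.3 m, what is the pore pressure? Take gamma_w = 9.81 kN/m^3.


Using u = gamma_w * h_w
u = 9.81 * 11.3
u = 110.85 kPa


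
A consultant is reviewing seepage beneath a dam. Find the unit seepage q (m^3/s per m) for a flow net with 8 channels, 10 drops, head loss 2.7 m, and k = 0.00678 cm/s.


Convert k to m/s for unit consistency with H:
k = 0.00678 cm/s = 0.00678 / 100 m/s = 6.78e-05 m/s
Using q = k * H * Nf / Nd
Nf / Nd = 8 / 10 = 0.8
q = 6.78e-05 * 2.7 * 0.8
q = 0.0001464 m^3/s per m


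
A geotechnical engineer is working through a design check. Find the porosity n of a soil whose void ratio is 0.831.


Using the relation n = e / (1 + e)
n = 0.831 / (1 + 0.831)
n = 0.831 / 1.831
n = 0.4539


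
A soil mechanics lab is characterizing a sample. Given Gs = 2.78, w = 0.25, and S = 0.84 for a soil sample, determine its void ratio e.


Result: 0.8274

Derivation:
Using the relation e = Gs * w / S
e = 2.78 * 0.25 / 0.84
e = 0.8274


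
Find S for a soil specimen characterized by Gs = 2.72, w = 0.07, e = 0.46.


Result: 0.4139

Derivation:
Using S = Gs * w / e
S = 2.72 * 0.07 / 0.46
S = 0.4139


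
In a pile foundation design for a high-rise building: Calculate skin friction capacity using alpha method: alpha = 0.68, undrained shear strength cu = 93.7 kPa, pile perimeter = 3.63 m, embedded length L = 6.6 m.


Result: 1526.51 kN

Derivation:
Using Qs = alpha * cu * perimeter * L
Qs = 0.68 * 93.7 * 3.63 * 6.6
Qs = 1526.51 kN


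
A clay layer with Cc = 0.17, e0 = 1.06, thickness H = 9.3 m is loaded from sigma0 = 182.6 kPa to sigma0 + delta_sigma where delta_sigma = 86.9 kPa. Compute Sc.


Result: 0.1297 m

Derivation:
Using Sc = Cc * H / (1 + e0) * log10((sigma0 + delta_sigma) / sigma0)
Stress ratio = (182.6 + 86.9) / 182.6 = 1.4759
log10(1.4759) = 0.169058
Cc * H / (1 + e0) = 0.17 * 9.3 / (1 + 1.06) = 0.767476
Sc = 0.767476 * 0.169058
Sc = 0.1297 m


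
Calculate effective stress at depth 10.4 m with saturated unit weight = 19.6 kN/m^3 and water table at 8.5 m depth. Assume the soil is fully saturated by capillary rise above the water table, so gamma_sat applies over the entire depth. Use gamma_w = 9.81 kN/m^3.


Total stress = gamma_sat * depth
sigma = 19.6 * 10.4 = 203.84 kPa
Pore water pressure u = gamma_w * (depth - d_wt)
u = 9.81 * (10.4 - 8.5) = 18.639 kPa
Effective stress = sigma - u
sigma' = 203.84 - 18.639 = 185.2 kPa


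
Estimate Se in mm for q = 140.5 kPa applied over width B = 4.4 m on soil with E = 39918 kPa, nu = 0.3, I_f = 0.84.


Using Se = q * B * (1 - nu^2) * I_f / E
1 - nu^2 = 1 - 0.3^2 = 0.91
Se = 140.5 * 4.4 * 0.91 * 0.84 / 39918
Se = 0.011838 m
Convert to mm: Se = 0.011838 * 1000 = 11.838 mm


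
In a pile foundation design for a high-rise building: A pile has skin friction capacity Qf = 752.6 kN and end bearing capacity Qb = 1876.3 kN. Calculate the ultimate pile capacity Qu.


Result: 2628.9 kN

Derivation:
Using Qu = Qf + Qb
Qu = 752.6 + 1876.3
Qu = 2628.9 kN


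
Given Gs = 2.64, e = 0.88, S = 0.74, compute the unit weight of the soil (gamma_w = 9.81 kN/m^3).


Using gamma = gamma_w * (Gs + S*e) / (1 + e)
Numerator: Gs + S*e = 2.64 + 0.74*0.88 = 3.2912
Denominator: 1 + e = 1 + 0.88 = 1.88
gamma = 9.81 * 3.2912 / 1.88
gamma = 17.174 kN/m^3


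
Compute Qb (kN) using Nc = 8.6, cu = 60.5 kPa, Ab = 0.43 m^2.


Using Qb = Nc * cu * Ab
Qb = 8.6 * 60.5 * 0.43
Qb = 223.73 kN


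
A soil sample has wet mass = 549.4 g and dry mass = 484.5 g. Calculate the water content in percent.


Using w = (m_wet - m_dry) / m_dry * 100
m_wet - m_dry = 549.4 - 484.5 = 64.9 g
w = 64.9 / 484.5 * 100
w = 13.4 %


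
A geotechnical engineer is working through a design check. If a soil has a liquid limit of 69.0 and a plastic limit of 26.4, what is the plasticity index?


Using PI = LL - PL
PI = 69.0 - 26.4
PI = 42.6


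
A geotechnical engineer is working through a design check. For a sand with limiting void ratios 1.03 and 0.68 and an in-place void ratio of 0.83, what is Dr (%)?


Using Dr = (e_max - e) / (e_max - e_min) * 100
e_max - e = 1.03 - 0.83 = 0.2
e_max - e_min = 1.03 - 0.68 = 0.35
Dr = 0.2 / 0.35 * 100
Dr = 57.14 %


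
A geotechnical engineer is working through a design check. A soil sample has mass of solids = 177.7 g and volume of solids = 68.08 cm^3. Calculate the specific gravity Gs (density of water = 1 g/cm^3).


Using Gs = m_s / (V_s * rho_w)
Since rho_w = 1 g/cm^3:
Gs = 177.7 / 68.08
Gs = 2.61


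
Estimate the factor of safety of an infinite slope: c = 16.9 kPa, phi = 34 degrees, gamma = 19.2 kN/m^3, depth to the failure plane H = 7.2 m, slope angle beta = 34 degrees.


Using Fs = c / (gamma*H*sin(beta)*cos(beta)) + tan(phi)/tan(beta)
Cohesion contribution = 16.9 / (19.2*7.2*sin(34)*cos(34))
Cohesion contribution = 0.263704
Friction contribution = tan(34)/tan(34) = 1
Fs = 0.263704 + 1
Fs = 1.264


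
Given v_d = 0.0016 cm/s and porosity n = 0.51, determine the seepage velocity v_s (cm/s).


Result: 0.00314 cm/s

Derivation:
Using v_s = v_d / n
v_s = 0.0016 / 0.51
v_s = 0.00314 cm/s


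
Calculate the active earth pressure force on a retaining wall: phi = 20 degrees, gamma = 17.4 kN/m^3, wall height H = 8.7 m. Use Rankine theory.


Result: 322.86 kN/m

Derivation:
Compute active earth pressure coefficient:
Ka = tan^2(45 - phi/2) = tan^2(35.0) = 0.490291
Compute active force:
Pa = 0.5 * Ka * gamma * H^2
Pa = 0.5 * 0.490291 * 17.4 * 8.7^2
Pa = 322.86 kN/m


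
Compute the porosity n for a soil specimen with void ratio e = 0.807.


Result: 0.4466

Derivation:
Using the relation n = e / (1 + e)
n = 0.807 / (1 + 0.807)
n = 0.807 / 1.807
n = 0.4466


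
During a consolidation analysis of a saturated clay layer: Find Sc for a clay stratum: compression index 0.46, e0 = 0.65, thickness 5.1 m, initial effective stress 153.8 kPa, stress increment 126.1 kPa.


Result: 0.3697 m

Derivation:
Using Sc = Cc * H / (1 + e0) * log10((sigma0 + delta_sigma) / sigma0)
Stress ratio = (153.8 + 126.1) / 153.8 = 1.8199
log10(1.8199) = 0.260047
Cc * H / (1 + e0) = 0.46 * 5.1 / (1 + 0.65) = 1.42182
Sc = 1.42182 * 0.260047
Sc = 0.3697 m


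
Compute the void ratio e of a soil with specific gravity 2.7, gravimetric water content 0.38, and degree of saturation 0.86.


Using the relation e = Gs * w / S
e = 2.7 * 0.38 / 0.86
e = 1.193


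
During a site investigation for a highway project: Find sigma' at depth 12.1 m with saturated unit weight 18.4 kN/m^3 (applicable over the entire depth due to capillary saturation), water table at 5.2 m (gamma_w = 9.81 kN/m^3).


Result: 154.95 kPa

Derivation:
Total stress = gamma_sat * depth
sigma = 18.4 * 12.1 = 222.64 kPa
Pore water pressure u = gamma_w * (depth - d_wt)
u = 9.81 * (12.1 - 5.2) = 67.689 kPa
Effective stress = sigma - u
sigma' = 222.64 - 67.689 = 154.95 kPa


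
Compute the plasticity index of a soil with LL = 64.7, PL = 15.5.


Using PI = LL - PL
PI = 64.7 - 15.5
PI = 49.2


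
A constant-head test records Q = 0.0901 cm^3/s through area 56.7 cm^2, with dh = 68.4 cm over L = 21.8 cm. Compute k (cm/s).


Result: 0.000506 cm/s

Derivation:
Compute hydraulic gradient:
i = dh / L = 68.4 / 21.8 = 3.13761
Then apply Darcy's law:
k = Q / (A * i)
k = 0.0901 / (56.7 * 3.13761)
k = 0.0901 / 177.903
k = 0.000506 cm/s


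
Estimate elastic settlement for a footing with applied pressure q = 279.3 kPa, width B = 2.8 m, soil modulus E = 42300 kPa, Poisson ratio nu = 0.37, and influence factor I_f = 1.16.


Using Se = q * B * (1 - nu^2) * I_f / E
1 - nu^2 = 1 - 0.37^2 = 0.8631
Se = 279.3 * 2.8 * 0.8631 * 1.16 / 42300
Se = 0.018510 m
Convert to mm: Se = 0.018510 * 1000 = 18.51 mm


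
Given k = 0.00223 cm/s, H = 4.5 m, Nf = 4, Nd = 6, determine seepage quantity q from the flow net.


Result: 6.69e-05 m^3/s per m

Derivation:
Convert k to m/s for unit consistency with H:
k = 0.00223 cm/s = 0.00223 / 100 m/s = 2.23e-05 m/s
Using q = k * H * Nf / Nd
Nf / Nd = 4 / 6 = 0.6667
q = 2.23e-05 * 4.5 * 0.6667
q = 6.69e-05 m^3/s per m


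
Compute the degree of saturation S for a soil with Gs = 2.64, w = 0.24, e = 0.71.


Result: 0.8924

Derivation:
Using S = Gs * w / e
S = 2.64 * 0.24 / 0.71
S = 0.8924


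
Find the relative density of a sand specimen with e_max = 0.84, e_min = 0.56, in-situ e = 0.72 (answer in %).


Using Dr = (e_max - e) / (e_max - e_min) * 100
e_max - e = 0.84 - 0.72 = 0.12
e_max - e_min = 0.84 - 0.56 = 0.28
Dr = 0.12 / 0.28 * 100
Dr = 42.86 %


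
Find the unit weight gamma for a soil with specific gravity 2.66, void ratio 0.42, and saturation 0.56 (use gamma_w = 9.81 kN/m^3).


Using gamma = gamma_w * (Gs + S*e) / (1 + e)
Numerator: Gs + S*e = 2.66 + 0.56*0.42 = 2.8952
Denominator: 1 + e = 1 + 0.42 = 1.42
gamma = 9.81 * 2.8952 / 1.42
gamma = 20.001 kN/m^3


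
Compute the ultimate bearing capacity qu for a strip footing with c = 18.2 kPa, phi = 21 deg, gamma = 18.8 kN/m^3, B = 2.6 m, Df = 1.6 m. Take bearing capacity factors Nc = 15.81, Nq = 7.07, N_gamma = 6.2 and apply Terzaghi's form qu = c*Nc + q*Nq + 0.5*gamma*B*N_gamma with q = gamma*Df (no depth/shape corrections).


Compute qu = c*Nc + gamma*Df*Nq + 0.5*gamma*B*N_gamma
Term 1: 18.2 * 15.81 = 287.742
Term 2: 18.8 * 1.6 * 7.07 = 212.6656
Term 3: 0.5 * 18.8 * 2.6 * 6.2 = 151.528
qu = 287.742 + 212.6656 + 151.528
qu = 651.94 kPa


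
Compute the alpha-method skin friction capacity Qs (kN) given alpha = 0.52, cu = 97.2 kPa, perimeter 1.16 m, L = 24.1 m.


Using Qs = alpha * cu * perimeter * L
Qs = 0.52 * 97.2 * 1.16 * 24.1
Qs = 1413.01 kN


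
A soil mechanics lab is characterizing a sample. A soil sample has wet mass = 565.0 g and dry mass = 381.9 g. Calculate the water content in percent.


Using w = (m_wet - m_dry) / m_dry * 100
m_wet - m_dry = 565.0 - 381.9 = 183.1 g
w = 183.1 / 381.9 * 100
w = 47.94 %


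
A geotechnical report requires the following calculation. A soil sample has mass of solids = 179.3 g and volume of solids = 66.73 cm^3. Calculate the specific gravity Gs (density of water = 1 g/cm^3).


Result: 2.687

Derivation:
Using Gs = m_s / (V_s * rho_w)
Since rho_w = 1 g/cm^3:
Gs = 179.3 / 66.73
Gs = 2.687


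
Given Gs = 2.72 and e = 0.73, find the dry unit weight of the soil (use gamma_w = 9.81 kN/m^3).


Using gamma_d = Gs * gamma_w / (1 + e)
gamma_d = 2.72 * 9.81 / (1 + 0.73)
gamma_d = 2.72 * 9.81 / 1.73
gamma_d = 15.424 kN/m^3


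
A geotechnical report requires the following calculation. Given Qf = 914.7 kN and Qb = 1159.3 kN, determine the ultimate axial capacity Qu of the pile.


Using Qu = Qf + Qb
Qu = 914.7 + 1159.3
Qu = 2074.0 kN


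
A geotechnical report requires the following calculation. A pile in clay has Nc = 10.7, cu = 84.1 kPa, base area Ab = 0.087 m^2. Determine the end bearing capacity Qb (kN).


Result: 78.29 kN

Derivation:
Using Qb = Nc * cu * Ab
Qb = 10.7 * 84.1 * 0.087
Qb = 78.29 kN


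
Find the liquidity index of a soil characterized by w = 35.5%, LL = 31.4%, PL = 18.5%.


Result: 1.318

Derivation:
First compute the plasticity index:
PI = LL - PL = 31.4 - 18.5 = 12.9
Then compute the liquidity index:
LI = (w - PL) / PI
LI = (35.5 - 18.5) / 12.9
LI = 1.318


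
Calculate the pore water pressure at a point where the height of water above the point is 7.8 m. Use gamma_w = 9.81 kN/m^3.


Using u = gamma_w * h_w
u = 9.81 * 7.8
u = 76.52 kPa


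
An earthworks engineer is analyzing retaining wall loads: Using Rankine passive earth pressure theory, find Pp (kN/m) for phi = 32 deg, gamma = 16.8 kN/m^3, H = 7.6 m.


Result: 1579.07 kN/m

Derivation:
Compute passive earth pressure coefficient:
Kp = tan^2(45 + phi/2) = tan^2(61.0) = 3.254588
Compute passive force:
Pp = 0.5 * Kp * gamma * H^2
Pp = 0.5 * 3.254588 * 16.8 * 7.6^2
Pp = 1579.07 kN/m


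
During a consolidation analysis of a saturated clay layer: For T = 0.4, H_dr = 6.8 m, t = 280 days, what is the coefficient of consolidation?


Using cv = T * H_dr^2 / t
H_dr^2 = 6.8^2 = 46.24
cv = 0.4 * 46.24 / 280
cv = 0.06606 m^2/day


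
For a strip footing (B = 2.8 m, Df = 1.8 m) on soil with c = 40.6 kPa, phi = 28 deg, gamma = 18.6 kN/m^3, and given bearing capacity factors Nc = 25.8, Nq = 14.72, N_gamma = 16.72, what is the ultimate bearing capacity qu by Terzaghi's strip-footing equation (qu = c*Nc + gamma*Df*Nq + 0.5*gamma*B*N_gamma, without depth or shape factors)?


Result: 1975.69 kPa

Derivation:
Compute qu = c*Nc + gamma*Df*Nq + 0.5*gamma*B*N_gamma
Term 1: 40.6 * 25.8 = 1047.48
Term 2: 18.6 * 1.8 * 14.72 = 492.8256
Term 3: 0.5 * 18.6 * 2.8 * 16.72 = 435.3888
qu = 1047.48 + 492.8256 + 435.3888
qu = 1975.69 kPa


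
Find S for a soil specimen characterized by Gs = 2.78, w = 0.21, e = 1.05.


Using S = Gs * w / e
S = 2.78 * 0.21 / 1.05
S = 0.556


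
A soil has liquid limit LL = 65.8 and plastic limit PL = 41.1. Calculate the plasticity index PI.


Result: 24.7

Derivation:
Using PI = LL - PL
PI = 65.8 - 41.1
PI = 24.7


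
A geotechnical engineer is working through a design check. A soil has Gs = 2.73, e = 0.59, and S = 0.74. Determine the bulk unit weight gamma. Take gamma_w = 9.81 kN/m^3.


Using gamma = gamma_w * (Gs + S*e) / (1 + e)
Numerator: Gs + S*e = 2.73 + 0.74*0.59 = 3.1666
Denominator: 1 + e = 1 + 0.59 = 1.59
gamma = 9.81 * 3.1666 / 1.59
gamma = 19.537 kN/m^3


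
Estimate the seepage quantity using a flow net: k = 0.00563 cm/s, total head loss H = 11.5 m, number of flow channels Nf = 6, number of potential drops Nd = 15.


Result: 0.000259 m^3/s per m

Derivation:
Convert k to m/s for unit consistency with H:
k = 0.00563 cm/s = 0.00563 / 100 m/s = 5.63e-05 m/s
Using q = k * H * Nf / Nd
Nf / Nd = 6 / 15 = 0.4
q = 5.63e-05 * 11.5 * 0.4
q = 0.000259 m^3/s per m


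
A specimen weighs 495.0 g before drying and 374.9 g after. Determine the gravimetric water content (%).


Result: 32.04 %

Derivation:
Using w = (m_wet - m_dry) / m_dry * 100
m_wet - m_dry = 495.0 - 374.9 = 120.1 g
w = 120.1 / 374.9 * 100
w = 32.04 %


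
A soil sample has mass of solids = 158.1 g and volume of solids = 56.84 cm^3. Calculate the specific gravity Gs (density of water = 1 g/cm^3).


Using Gs = m_s / (V_s * rho_w)
Since rho_w = 1 g/cm^3:
Gs = 158.1 / 56.84
Gs = 2.781


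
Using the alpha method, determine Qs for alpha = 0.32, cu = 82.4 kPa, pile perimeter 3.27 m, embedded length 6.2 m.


Using Qs = alpha * cu * perimeter * L
Qs = 0.32 * 82.4 * 3.27 * 6.2
Qs = 534.58 kN


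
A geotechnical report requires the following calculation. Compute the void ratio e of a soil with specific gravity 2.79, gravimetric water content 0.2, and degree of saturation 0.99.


Result: 0.5636

Derivation:
Using the relation e = Gs * w / S
e = 2.79 * 0.2 / 0.99
e = 0.5636


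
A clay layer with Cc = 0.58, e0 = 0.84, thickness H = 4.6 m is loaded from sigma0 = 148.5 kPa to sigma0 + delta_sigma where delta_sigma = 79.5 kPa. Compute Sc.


Result: 0.27 m

Derivation:
Using Sc = Cc * H / (1 + e0) * log10((sigma0 + delta_sigma) / sigma0)
Stress ratio = (148.5 + 79.5) / 148.5 = 1.53535
log10(1.53535) = 0.186208
Cc * H / (1 + e0) = 0.58 * 4.6 / (1 + 0.84) = 1.45
Sc = 1.45 * 0.186208
Sc = 0.27 m


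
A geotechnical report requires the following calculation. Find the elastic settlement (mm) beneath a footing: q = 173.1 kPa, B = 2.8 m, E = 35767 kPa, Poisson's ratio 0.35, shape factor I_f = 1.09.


Using Se = q * B * (1 - nu^2) * I_f / E
1 - nu^2 = 1 - 0.35^2 = 0.8775
Se = 173.1 * 2.8 * 0.8775 * 1.09 / 35767
Se = 0.012961 m
Convert to mm: Se = 0.012961 * 1000 = 12.961 mm


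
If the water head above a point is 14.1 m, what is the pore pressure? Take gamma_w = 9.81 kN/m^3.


Using u = gamma_w * h_w
u = 9.81 * 14.1
u = 138.32 kPa


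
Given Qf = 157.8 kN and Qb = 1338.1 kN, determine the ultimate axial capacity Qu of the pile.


Using Qu = Qf + Qb
Qu = 157.8 + 1338.1
Qu = 1495.9 kN


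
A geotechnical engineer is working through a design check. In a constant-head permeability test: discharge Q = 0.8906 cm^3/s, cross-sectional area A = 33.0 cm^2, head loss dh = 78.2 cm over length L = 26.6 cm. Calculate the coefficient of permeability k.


Result: 0.00918 cm/s

Derivation:
Compute hydraulic gradient:
i = dh / L = 78.2 / 26.6 = 2.93985
Then apply Darcy's law:
k = Q / (A * i)
k = 0.8906 / (33.0 * 2.93985)
k = 0.8906 / 97.015
k = 0.00918 cm/s


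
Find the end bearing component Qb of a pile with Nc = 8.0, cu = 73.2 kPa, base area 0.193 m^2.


Using Qb = Nc * cu * Ab
Qb = 8.0 * 73.2 * 0.193
Qb = 113.02 kN


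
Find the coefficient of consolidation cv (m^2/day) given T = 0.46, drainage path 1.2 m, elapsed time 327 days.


Using cv = T * H_dr^2 / t
H_dr^2 = 1.2^2 = 1.44
cv = 0.46 * 1.44 / 327
cv = 0.00203 m^2/day


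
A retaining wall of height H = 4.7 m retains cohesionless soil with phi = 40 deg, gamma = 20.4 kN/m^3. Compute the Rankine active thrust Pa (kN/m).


Result: 48.99 kN/m

Derivation:
Compute active earth pressure coefficient:
Ka = tan^2(45 - phi/2) = tan^2(25.0) = 0.217443
Compute active force:
Pa = 0.5 * Ka * gamma * H^2
Pa = 0.5 * 0.217443 * 20.4 * 4.7^2
Pa = 48.99 kN/m


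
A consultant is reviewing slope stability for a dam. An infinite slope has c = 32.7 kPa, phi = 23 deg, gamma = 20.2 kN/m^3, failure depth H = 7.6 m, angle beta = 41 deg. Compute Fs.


Using Fs = c / (gamma*H*sin(beta)*cos(beta)) + tan(phi)/tan(beta)
Cohesion contribution = 32.7 / (20.2*7.6*sin(41)*cos(41))
Cohesion contribution = 0.43019
Friction contribution = tan(23)/tan(41) = 0.488302
Fs = 0.43019 + 0.488302
Fs = 0.918


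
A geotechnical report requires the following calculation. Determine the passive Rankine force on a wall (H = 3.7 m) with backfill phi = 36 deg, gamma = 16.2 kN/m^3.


Compute passive earth pressure coefficient:
Kp = tan^2(45 + phi/2) = tan^2(63.0) = 3.85184
Compute passive force:
Pp = 0.5 * Kp * gamma * H^2
Pp = 0.5 * 3.85184 * 16.2 * 3.7^2
Pp = 427.13 kN/m


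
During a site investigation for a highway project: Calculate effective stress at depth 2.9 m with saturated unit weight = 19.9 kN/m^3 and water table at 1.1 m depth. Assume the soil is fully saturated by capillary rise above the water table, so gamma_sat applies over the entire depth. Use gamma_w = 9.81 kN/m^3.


Total stress = gamma_sat * depth
sigma = 19.9 * 2.9 = 57.71 kPa
Pore water pressure u = gamma_w * (depth - d_wt)
u = 9.81 * (2.9 - 1.1) = 17.658 kPa
Effective stress = sigma - u
sigma' = 57.71 - 17.658 = 40.05 kPa


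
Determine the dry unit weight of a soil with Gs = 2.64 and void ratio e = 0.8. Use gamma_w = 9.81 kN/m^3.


Using gamma_d = Gs * gamma_w / (1 + e)
gamma_d = 2.64 * 9.81 / (1 + 0.8)
gamma_d = 2.64 * 9.81 / 1.8
gamma_d = 14.388 kN/m^3


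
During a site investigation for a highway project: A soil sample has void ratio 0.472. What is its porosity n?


Using the relation n = e / (1 + e)
n = 0.472 / (1 + 0.472)
n = 0.472 / 1.472
n = 0.3207


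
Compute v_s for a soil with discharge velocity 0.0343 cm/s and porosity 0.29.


Using v_s = v_d / n
v_s = 0.0343 / 0.29
v_s = 0.11828 cm/s


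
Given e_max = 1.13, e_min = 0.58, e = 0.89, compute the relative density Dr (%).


Result: 43.64 %

Derivation:
Using Dr = (e_max - e) / (e_max - e_min) * 100
e_max - e = 1.13 - 0.89 = 0.24
e_max - e_min = 1.13 - 0.58 = 0.55
Dr = 0.24 / 0.55 * 100
Dr = 43.64 %


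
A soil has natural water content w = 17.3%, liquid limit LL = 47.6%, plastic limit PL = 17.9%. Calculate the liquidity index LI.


First compute the plasticity index:
PI = LL - PL = 47.6 - 17.9 = 29.7
Then compute the liquidity index:
LI = (w - PL) / PI
LI = (17.3 - 17.9) / 29.7
LI = -0.02


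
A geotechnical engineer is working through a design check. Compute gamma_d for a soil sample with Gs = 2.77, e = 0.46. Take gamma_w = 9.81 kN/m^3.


Using gamma_d = Gs * gamma_w / (1 + e)
gamma_d = 2.77 * 9.81 / (1 + 0.46)
gamma_d = 2.77 * 9.81 / 1.46
gamma_d = 18.612 kN/m^3


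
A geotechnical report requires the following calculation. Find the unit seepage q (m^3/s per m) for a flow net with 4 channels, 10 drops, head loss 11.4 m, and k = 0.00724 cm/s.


Convert k to m/s for unit consistency with H:
k = 0.00724 cm/s = 0.00724 / 100 m/s = 7.24e-05 m/s
Using q = k * H * Nf / Nd
Nf / Nd = 4 / 10 = 0.4
q = 7.24e-05 * 11.4 * 0.4
q = 0.0003301 m^3/s per m


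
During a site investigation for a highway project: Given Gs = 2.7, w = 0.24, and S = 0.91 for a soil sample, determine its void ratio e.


Result: 0.7121

Derivation:
Using the relation e = Gs * w / S
e = 2.7 * 0.24 / 0.91
e = 0.7121


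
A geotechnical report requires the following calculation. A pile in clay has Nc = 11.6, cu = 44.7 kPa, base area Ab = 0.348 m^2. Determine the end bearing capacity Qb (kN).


Result: 180.44 kN

Derivation:
Using Qb = Nc * cu * Ab
Qb = 11.6 * 44.7 * 0.348
Qb = 180.44 kN


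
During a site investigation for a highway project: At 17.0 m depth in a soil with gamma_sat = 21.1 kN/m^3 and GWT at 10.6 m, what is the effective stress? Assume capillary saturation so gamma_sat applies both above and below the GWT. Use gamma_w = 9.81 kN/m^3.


Result: 295.92 kPa

Derivation:
Total stress = gamma_sat * depth
sigma = 21.1 * 17.0 = 358.7 kPa
Pore water pressure u = gamma_w * (depth - d_wt)
u = 9.81 * (17.0 - 10.6) = 62.784 kPa
Effective stress = sigma - u
sigma' = 358.7 - 62.784 = 295.92 kPa


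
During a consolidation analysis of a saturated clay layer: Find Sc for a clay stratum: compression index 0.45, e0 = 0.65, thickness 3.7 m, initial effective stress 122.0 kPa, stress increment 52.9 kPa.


Result: 0.1579 m

Derivation:
Using Sc = Cc * H / (1 + e0) * log10((sigma0 + delta_sigma) / sigma0)
Stress ratio = (122.0 + 52.9) / 122.0 = 1.43361
log10(1.43361) = 0.15643
Cc * H / (1 + e0) = 0.45 * 3.7 / (1 + 0.65) = 1.00909
Sc = 1.00909 * 0.15643
Sc = 0.1579 m


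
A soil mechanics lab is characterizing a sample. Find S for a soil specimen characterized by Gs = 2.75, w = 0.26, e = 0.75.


Using S = Gs * w / e
S = 2.75 * 0.26 / 0.75
S = 0.9533


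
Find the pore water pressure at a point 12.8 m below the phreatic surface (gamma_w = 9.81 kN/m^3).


Result: 125.57 kPa

Derivation:
Using u = gamma_w * h_w
u = 9.81 * 12.8
u = 125.57 kPa


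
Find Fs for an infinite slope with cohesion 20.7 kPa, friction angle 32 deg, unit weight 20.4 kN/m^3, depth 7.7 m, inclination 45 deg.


Using Fs = c / (gamma*H*sin(beta)*cos(beta)) + tan(phi)/tan(beta)
Cohesion contribution = 20.7 / (20.4*7.7*sin(45)*cos(45))
Cohesion contribution = 0.26356
Friction contribution = tan(32)/tan(45) = 0.624869
Fs = 0.26356 + 0.624869
Fs = 0.888


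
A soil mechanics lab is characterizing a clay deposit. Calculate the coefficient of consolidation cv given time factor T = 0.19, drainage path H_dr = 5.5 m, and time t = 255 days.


Using cv = T * H_dr^2 / t
H_dr^2 = 5.5^2 = 30.25
cv = 0.19 * 30.25 / 255
cv = 0.02254 m^2/day


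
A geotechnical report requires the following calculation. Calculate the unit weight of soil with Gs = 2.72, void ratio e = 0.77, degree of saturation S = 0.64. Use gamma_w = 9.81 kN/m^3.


Using gamma = gamma_w * (Gs + S*e) / (1 + e)
Numerator: Gs + S*e = 2.72 + 0.64*0.77 = 3.2128
Denominator: 1 + e = 1 + 0.77 = 1.77
gamma = 9.81 * 3.2128 / 1.77
gamma = 17.807 kN/m^3


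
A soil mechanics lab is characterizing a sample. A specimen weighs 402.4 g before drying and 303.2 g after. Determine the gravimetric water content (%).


Using w = (m_wet - m_dry) / m_dry * 100
m_wet - m_dry = 402.4 - 303.2 = 99.2 g
w = 99.2 / 303.2 * 100
w = 32.72 %


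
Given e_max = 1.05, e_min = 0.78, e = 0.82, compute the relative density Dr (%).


Result: 85.19 %

Derivation:
Using Dr = (e_max - e) / (e_max - e_min) * 100
e_max - e = 1.05 - 0.82 = 0.23
e_max - e_min = 1.05 - 0.78 = 0.27
Dr = 0.23 / 0.27 * 100
Dr = 85.19 %


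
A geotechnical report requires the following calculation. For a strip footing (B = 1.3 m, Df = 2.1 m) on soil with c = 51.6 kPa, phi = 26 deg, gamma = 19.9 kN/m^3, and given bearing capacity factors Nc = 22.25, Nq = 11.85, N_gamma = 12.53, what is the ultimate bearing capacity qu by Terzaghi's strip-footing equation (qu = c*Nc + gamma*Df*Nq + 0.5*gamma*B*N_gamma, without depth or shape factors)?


Compute qu = c*Nc + gamma*Df*Nq + 0.5*gamma*B*N_gamma
Term 1: 51.6 * 22.25 = 1148.1
Term 2: 19.9 * 2.1 * 11.85 = 495.2115
Term 3: 0.5 * 19.9 * 1.3 * 12.53 = 162.07555
qu = 1148.1 + 495.2115 + 162.07555
qu = 1805.39 kPa


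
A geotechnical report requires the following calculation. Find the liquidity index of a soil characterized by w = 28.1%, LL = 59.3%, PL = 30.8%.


First compute the plasticity index:
PI = LL - PL = 59.3 - 30.8 = 28.5
Then compute the liquidity index:
LI = (w - PL) / PI
LI = (28.1 - 30.8) / 28.5
LI = -0.095


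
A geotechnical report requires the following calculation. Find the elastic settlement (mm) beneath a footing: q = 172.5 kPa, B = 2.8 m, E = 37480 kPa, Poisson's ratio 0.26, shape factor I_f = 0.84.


Result: 10.093 mm

Derivation:
Using Se = q * B * (1 - nu^2) * I_f / E
1 - nu^2 = 1 - 0.26^2 = 0.9324
Se = 172.5 * 2.8 * 0.9324 * 0.84 / 37480
Se = 0.010093 m
Convert to mm: Se = 0.010093 * 1000 = 10.093 mm


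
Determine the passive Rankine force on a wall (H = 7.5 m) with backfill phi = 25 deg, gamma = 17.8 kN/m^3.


Compute passive earth pressure coefficient:
Kp = tan^2(45 + phi/2) = tan^2(57.5) = 2.463913
Compute passive force:
Pp = 0.5 * Kp * gamma * H^2
Pp = 0.5 * 2.463913 * 17.8 * 7.5^2
Pp = 1233.5 kN/m


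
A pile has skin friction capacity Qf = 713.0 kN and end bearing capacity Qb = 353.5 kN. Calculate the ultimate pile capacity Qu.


Using Qu = Qf + Qb
Qu = 713.0 + 353.5
Qu = 1066.5 kN


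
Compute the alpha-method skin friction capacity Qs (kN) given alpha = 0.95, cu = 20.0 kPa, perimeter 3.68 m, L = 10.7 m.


Using Qs = alpha * cu * perimeter * L
Qs = 0.95 * 20.0 * 3.68 * 10.7
Qs = 748.14 kN


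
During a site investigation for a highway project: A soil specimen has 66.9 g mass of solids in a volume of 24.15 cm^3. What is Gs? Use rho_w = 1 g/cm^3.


Using Gs = m_s / (V_s * rho_w)
Since rho_w = 1 g/cm^3:
Gs = 66.9 / 24.15
Gs = 2.77


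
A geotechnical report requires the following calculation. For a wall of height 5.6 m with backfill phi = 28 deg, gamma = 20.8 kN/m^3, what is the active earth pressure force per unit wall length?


Compute active earth pressure coefficient:
Ka = tan^2(45 - phi/2) = tan^2(31.0) = 0.361033
Compute active force:
Pa = 0.5 * Ka * gamma * H^2
Pa = 0.5 * 0.361033 * 20.8 * 5.6^2
Pa = 117.75 kN/m


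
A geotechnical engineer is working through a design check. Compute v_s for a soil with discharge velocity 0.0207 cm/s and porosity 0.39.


Using v_s = v_d / n
v_s = 0.0207 / 0.39
v_s = 0.05308 cm/s


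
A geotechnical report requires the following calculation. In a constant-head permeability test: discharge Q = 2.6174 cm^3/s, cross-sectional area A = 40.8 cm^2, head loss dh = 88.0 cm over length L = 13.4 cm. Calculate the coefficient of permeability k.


Compute hydraulic gradient:
i = dh / L = 88.0 / 13.4 = 6.56716
Then apply Darcy's law:
k = Q / (A * i)
k = 2.6174 / (40.8 * 6.56716)
k = 2.6174 / 267.94
k = 0.009769 cm/s


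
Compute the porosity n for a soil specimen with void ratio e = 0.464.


Result: 0.3169

Derivation:
Using the relation n = e / (1 + e)
n = 0.464 / (1 + 0.464)
n = 0.464 / 1.464
n = 0.3169


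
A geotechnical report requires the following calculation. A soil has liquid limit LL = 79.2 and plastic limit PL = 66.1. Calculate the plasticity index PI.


Result: 13.1

Derivation:
Using PI = LL - PL
PI = 79.2 - 66.1
PI = 13.1


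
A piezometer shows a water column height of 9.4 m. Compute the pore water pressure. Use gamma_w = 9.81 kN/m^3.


Result: 92.21 kPa

Derivation:
Using u = gamma_w * h_w
u = 9.81 * 9.4
u = 92.21 kPa


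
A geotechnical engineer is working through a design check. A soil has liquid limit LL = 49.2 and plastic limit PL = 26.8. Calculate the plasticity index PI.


Result: 22.4

Derivation:
Using PI = LL - PL
PI = 49.2 - 26.8
PI = 22.4


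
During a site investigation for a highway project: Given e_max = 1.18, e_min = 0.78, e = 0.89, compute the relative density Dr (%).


Using Dr = (e_max - e) / (e_max - e_min) * 100
e_max - e = 1.18 - 0.89 = 0.29
e_max - e_min = 1.18 - 0.78 = 0.4
Dr = 0.29 / 0.4 * 100
Dr = 72.5 %


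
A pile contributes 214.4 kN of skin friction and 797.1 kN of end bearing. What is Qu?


Using Qu = Qf + Qb
Qu = 214.4 + 797.1
Qu = 1011.5 kN


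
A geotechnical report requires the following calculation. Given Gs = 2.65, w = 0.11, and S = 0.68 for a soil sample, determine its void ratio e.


Using the relation e = Gs * w / S
e = 2.65 * 0.11 / 0.68
e = 0.4287


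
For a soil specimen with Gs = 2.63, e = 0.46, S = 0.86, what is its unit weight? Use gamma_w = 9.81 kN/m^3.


Using gamma = gamma_w * (Gs + S*e) / (1 + e)
Numerator: Gs + S*e = 2.63 + 0.86*0.46 = 3.0256
Denominator: 1 + e = 1 + 0.46 = 1.46
gamma = 9.81 * 3.0256 / 1.46
gamma = 20.33 kN/m^3


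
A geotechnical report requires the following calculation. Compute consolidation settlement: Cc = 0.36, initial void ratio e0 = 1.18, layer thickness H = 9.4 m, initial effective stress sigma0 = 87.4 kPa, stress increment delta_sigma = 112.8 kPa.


Using Sc = Cc * H / (1 + e0) * log10((sigma0 + delta_sigma) / sigma0)
Stress ratio = (87.4 + 112.8) / 87.4 = 2.29062
log10(2.29062) = 0.359953
Cc * H / (1 + e0) = 0.36 * 9.4 / (1 + 1.18) = 1.55229
Sc = 1.55229 * 0.359953
Sc = 0.5588 m


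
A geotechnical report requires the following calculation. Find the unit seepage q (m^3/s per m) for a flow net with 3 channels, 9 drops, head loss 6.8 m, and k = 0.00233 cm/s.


Convert k to m/s for unit consistency with H:
k = 0.00233 cm/s = 0.00233 / 100 m/s = 2.33e-05 m/s
Using q = k * H * Nf / Nd
Nf / Nd = 3 / 9 = 0.3333
q = 2.33e-05 * 6.8 * 0.3333
q = 5.281e-05 m^3/s per m


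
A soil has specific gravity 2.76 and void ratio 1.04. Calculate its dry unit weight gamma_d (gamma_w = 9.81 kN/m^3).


Using gamma_d = Gs * gamma_w / (1 + e)
gamma_d = 2.76 * 9.81 / (1 + 1.04)
gamma_d = 2.76 * 9.81 / 2.04
gamma_d = 13.272 kN/m^3


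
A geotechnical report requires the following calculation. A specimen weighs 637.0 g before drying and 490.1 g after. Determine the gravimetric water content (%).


Using w = (m_wet - m_dry) / m_dry * 100
m_wet - m_dry = 637.0 - 490.1 = 146.9 g
w = 146.9 / 490.1 * 100
w = 29.97 %


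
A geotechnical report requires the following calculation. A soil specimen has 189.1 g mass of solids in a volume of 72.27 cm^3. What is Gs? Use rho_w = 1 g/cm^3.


Using Gs = m_s / (V_s * rho_w)
Since rho_w = 1 g/cm^3:
Gs = 189.1 / 72.27
Gs = 2.617


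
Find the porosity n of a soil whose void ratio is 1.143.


Using the relation n = e / (1 + e)
n = 1.143 / (1 + 1.143)
n = 1.143 / 2.143
n = 0.5334


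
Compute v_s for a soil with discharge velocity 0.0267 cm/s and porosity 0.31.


Using v_s = v_d / n
v_s = 0.0267 / 0.31
v_s = 0.08613 cm/s


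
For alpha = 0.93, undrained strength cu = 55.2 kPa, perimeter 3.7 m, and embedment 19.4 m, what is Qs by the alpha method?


Result: 3684.9 kN

Derivation:
Using Qs = alpha * cu * perimeter * L
Qs = 0.93 * 55.2 * 3.7 * 19.4
Qs = 3684.9 kN


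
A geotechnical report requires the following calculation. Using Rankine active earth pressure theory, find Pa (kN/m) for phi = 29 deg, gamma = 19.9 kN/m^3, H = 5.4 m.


Compute active earth pressure coefficient:
Ka = tan^2(45 - phi/2) = tan^2(30.5) = 0.346974
Compute active force:
Pa = 0.5 * Ka * gamma * H^2
Pa = 0.5 * 0.346974 * 19.9 * 5.4^2
Pa = 100.67 kN/m


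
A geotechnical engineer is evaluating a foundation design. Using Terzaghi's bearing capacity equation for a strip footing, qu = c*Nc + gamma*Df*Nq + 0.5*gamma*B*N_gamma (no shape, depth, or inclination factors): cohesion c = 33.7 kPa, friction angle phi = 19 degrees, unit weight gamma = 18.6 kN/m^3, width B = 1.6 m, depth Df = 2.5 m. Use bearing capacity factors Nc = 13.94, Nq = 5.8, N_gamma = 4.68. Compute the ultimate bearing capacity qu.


Result: 809.12 kPa

Derivation:
Compute qu = c*Nc + gamma*Df*Nq + 0.5*gamma*B*N_gamma
Term 1: 33.7 * 13.94 = 469.778
Term 2: 18.6 * 2.5 * 5.8 = 269.7
Term 3: 0.5 * 18.6 * 1.6 * 4.68 = 69.6384
qu = 469.778 + 269.7 + 69.6384
qu = 809.12 kPa


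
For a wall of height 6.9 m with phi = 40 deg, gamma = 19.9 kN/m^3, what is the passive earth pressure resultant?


Compute passive earth pressure coefficient:
Kp = tan^2(45 + phi/2) = tan^2(65.0) = 4.59891
Compute passive force:
Pp = 0.5 * Kp * gamma * H^2
Pp = 0.5 * 4.59891 * 19.9 * 6.9^2
Pp = 2178.59 kN/m


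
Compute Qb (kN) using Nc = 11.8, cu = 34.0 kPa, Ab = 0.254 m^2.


Result: 101.9 kN

Derivation:
Using Qb = Nc * cu * Ab
Qb = 11.8 * 34.0 * 0.254
Qb = 101.9 kN


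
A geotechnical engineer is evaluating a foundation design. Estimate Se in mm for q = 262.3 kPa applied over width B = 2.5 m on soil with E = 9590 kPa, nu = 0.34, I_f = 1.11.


Using Se = q * B * (1 - nu^2) * I_f / E
1 - nu^2 = 1 - 0.34^2 = 0.8844
Se = 262.3 * 2.5 * 0.8844 * 1.11 / 9590
Se = 0.067126 m
Convert to mm: Se = 0.067126 * 1000 = 67.126 mm


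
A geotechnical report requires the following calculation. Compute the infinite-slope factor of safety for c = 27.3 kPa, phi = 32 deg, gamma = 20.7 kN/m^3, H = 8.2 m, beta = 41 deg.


Using Fs = c / (gamma*H*sin(beta)*cos(beta)) + tan(phi)/tan(beta)
Cohesion contribution = 27.3 / (20.7*8.2*sin(41)*cos(41))
Cohesion contribution = 0.32483
Friction contribution = tan(32)/tan(41) = 0.71883
Fs = 0.32483 + 0.71883
Fs = 1.044


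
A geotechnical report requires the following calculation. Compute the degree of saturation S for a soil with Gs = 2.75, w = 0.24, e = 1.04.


Using S = Gs * w / e
S = 2.75 * 0.24 / 1.04
S = 0.6346


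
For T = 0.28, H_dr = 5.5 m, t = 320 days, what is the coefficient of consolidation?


Using cv = T * H_dr^2 / t
H_dr^2 = 5.5^2 = 30.25
cv = 0.28 * 30.25 / 320
cv = 0.02647 m^2/day


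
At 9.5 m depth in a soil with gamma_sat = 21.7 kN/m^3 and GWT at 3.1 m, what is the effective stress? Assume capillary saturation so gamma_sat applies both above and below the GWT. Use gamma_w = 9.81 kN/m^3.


Total stress = gamma_sat * depth
sigma = 21.7 * 9.5 = 206.15 kPa
Pore water pressure u = gamma_w * (depth - d_wt)
u = 9.81 * (9.5 - 3.1) = 62.784 kPa
Effective stress = sigma - u
sigma' = 206.15 - 62.784 = 143.37 kPa
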